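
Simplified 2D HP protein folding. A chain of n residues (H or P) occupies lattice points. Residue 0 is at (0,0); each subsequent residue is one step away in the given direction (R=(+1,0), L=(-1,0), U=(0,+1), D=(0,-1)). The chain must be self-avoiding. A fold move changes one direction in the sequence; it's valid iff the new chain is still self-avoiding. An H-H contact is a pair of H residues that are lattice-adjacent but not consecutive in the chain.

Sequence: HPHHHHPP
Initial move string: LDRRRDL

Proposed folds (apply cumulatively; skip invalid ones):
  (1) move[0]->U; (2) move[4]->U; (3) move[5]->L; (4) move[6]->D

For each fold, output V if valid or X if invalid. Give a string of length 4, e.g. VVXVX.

Answer: XXXV

Derivation:
Initial: LDRRRDL -> [(0, 0), (-1, 0), (-1, -1), (0, -1), (1, -1), (2, -1), (2, -2), (1, -2)]
Fold 1: move[0]->U => UDRRRDL INVALID (collision), skipped
Fold 2: move[4]->U => LDRRUDL INVALID (collision), skipped
Fold 3: move[5]->L => LDRRRLL INVALID (collision), skipped
Fold 4: move[6]->D => LDRRRDD VALID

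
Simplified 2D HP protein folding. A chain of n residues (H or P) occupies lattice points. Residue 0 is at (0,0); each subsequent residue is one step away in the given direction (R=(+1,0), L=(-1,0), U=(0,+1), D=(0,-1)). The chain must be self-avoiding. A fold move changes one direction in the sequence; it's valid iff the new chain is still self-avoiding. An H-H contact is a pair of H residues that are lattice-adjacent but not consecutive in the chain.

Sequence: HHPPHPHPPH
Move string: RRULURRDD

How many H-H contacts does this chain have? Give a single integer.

Positions: [(0, 0), (1, 0), (2, 0), (2, 1), (1, 1), (1, 2), (2, 2), (3, 2), (3, 1), (3, 0)]
H-H contact: residue 1 @(1,0) - residue 4 @(1, 1)

Answer: 1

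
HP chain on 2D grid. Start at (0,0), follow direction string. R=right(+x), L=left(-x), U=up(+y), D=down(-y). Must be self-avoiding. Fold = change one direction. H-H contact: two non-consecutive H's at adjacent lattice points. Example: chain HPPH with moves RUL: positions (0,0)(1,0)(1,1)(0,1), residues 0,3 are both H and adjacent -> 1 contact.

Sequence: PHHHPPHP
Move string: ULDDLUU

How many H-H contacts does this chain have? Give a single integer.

Answer: 1

Derivation:
Positions: [(0, 0), (0, 1), (-1, 1), (-1, 0), (-1, -1), (-2, -1), (-2, 0), (-2, 1)]
H-H contact: residue 3 @(-1,0) - residue 6 @(-2, 0)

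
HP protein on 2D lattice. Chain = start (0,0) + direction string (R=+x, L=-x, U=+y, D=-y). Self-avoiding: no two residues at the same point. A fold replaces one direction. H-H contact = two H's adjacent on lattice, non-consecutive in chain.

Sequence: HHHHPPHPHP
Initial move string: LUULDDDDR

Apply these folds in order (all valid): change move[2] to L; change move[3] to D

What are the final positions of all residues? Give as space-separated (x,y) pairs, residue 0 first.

Answer: (0,0) (-1,0) (-1,1) (-2,1) (-2,0) (-2,-1) (-2,-2) (-2,-3) (-2,-4) (-1,-4)

Derivation:
Initial moves: LUULDDDDR
Fold: move[2]->L => LULLDDDDR (positions: [(0, 0), (-1, 0), (-1, 1), (-2, 1), (-3, 1), (-3, 0), (-3, -1), (-3, -2), (-3, -3), (-2, -3)])
Fold: move[3]->D => LULDDDDDR (positions: [(0, 0), (-1, 0), (-1, 1), (-2, 1), (-2, 0), (-2, -1), (-2, -2), (-2, -3), (-2, -4), (-1, -4)])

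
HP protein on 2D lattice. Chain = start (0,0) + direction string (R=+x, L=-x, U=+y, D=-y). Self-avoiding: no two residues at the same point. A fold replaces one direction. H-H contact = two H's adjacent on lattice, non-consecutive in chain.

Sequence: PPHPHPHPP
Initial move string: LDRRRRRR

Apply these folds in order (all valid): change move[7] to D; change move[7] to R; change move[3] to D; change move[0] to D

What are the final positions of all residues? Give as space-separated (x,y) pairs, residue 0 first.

Answer: (0,0) (0,-1) (0,-2) (1,-2) (1,-3) (2,-3) (3,-3) (4,-3) (5,-3)

Derivation:
Initial moves: LDRRRRRR
Fold: move[7]->D => LDRRRRRD (positions: [(0, 0), (-1, 0), (-1, -1), (0, -1), (1, -1), (2, -1), (3, -1), (4, -1), (4, -2)])
Fold: move[7]->R => LDRRRRRR (positions: [(0, 0), (-1, 0), (-1, -1), (0, -1), (1, -1), (2, -1), (3, -1), (4, -1), (5, -1)])
Fold: move[3]->D => LDRDRRRR (positions: [(0, 0), (-1, 0), (-1, -1), (0, -1), (0, -2), (1, -2), (2, -2), (3, -2), (4, -2)])
Fold: move[0]->D => DDRDRRRR (positions: [(0, 0), (0, -1), (0, -2), (1, -2), (1, -3), (2, -3), (3, -3), (4, -3), (5, -3)])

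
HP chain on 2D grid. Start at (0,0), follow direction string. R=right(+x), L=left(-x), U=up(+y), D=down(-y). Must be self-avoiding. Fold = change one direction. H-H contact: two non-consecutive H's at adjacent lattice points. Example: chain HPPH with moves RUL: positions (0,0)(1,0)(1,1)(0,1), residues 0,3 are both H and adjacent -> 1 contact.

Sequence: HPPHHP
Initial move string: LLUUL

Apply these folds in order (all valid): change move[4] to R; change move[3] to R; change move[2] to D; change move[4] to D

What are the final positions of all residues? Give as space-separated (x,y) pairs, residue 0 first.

Initial moves: LLUUL
Fold: move[4]->R => LLUUR (positions: [(0, 0), (-1, 0), (-2, 0), (-2, 1), (-2, 2), (-1, 2)])
Fold: move[3]->R => LLURR (positions: [(0, 0), (-1, 0), (-2, 0), (-2, 1), (-1, 1), (0, 1)])
Fold: move[2]->D => LLDRR (positions: [(0, 0), (-1, 0), (-2, 0), (-2, -1), (-1, -1), (0, -1)])
Fold: move[4]->D => LLDRD (positions: [(0, 0), (-1, 0), (-2, 0), (-2, -1), (-1, -1), (-1, -2)])

Answer: (0,0) (-1,0) (-2,0) (-2,-1) (-1,-1) (-1,-2)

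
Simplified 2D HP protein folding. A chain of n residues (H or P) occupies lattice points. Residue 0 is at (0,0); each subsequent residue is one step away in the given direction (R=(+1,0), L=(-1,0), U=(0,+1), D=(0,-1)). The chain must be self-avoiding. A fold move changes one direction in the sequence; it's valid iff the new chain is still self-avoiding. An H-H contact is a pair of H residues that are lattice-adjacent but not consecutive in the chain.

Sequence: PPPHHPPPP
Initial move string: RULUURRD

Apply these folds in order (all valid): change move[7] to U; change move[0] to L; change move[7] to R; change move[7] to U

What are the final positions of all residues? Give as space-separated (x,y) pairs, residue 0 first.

Initial moves: RULUURRD
Fold: move[7]->U => RULUURRU (positions: [(0, 0), (1, 0), (1, 1), (0, 1), (0, 2), (0, 3), (1, 3), (2, 3), (2, 4)])
Fold: move[0]->L => LULUURRU (positions: [(0, 0), (-1, 0), (-1, 1), (-2, 1), (-2, 2), (-2, 3), (-1, 3), (0, 3), (0, 4)])
Fold: move[7]->R => LULUURRR (positions: [(0, 0), (-1, 0), (-1, 1), (-2, 1), (-2, 2), (-2, 3), (-1, 3), (0, 3), (1, 3)])
Fold: move[7]->U => LULUURRU (positions: [(0, 0), (-1, 0), (-1, 1), (-2, 1), (-2, 2), (-2, 3), (-1, 3), (0, 3), (0, 4)])

Answer: (0,0) (-1,0) (-1,1) (-2,1) (-2,2) (-2,3) (-1,3) (0,3) (0,4)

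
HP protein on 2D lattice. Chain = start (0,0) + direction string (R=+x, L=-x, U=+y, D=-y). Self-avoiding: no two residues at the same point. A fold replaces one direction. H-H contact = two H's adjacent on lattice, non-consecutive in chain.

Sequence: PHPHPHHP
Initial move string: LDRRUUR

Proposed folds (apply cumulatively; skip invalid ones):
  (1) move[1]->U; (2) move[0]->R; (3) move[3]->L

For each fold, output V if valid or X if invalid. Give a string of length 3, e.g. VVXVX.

Answer: VVX

Derivation:
Initial: LDRRUUR -> [(0, 0), (-1, 0), (-1, -1), (0, -1), (1, -1), (1, 0), (1, 1), (2, 1)]
Fold 1: move[1]->U => LURRUUR VALID
Fold 2: move[0]->R => RURRUUR VALID
Fold 3: move[3]->L => RURLUUR INVALID (collision), skipped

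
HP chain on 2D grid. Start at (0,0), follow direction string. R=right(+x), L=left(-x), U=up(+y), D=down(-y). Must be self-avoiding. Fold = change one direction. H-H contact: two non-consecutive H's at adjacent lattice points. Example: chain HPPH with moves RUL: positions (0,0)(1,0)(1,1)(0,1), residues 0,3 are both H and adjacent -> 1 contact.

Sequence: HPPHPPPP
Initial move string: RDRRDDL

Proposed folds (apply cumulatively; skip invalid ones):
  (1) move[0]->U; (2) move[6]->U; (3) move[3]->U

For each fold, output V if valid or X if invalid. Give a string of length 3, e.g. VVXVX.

Initial: RDRRDDL -> [(0, 0), (1, 0), (1, -1), (2, -1), (3, -1), (3, -2), (3, -3), (2, -3)]
Fold 1: move[0]->U => UDRRDDL INVALID (collision), skipped
Fold 2: move[6]->U => RDRRDDU INVALID (collision), skipped
Fold 3: move[3]->U => RDRUDDL INVALID (collision), skipped

Answer: XXX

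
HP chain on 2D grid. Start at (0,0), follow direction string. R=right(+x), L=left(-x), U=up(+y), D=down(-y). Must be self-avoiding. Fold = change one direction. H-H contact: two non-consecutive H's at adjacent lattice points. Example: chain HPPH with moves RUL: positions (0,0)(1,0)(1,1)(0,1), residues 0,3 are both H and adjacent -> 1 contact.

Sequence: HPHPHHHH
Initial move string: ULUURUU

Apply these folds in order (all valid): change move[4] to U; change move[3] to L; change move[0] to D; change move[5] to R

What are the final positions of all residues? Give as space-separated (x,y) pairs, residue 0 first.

Answer: (0,0) (0,-1) (-1,-1) (-1,0) (-2,0) (-2,1) (-1,1) (-1,2)

Derivation:
Initial moves: ULUURUU
Fold: move[4]->U => ULUUUUU (positions: [(0, 0), (0, 1), (-1, 1), (-1, 2), (-1, 3), (-1, 4), (-1, 5), (-1, 6)])
Fold: move[3]->L => ULULUUU (positions: [(0, 0), (0, 1), (-1, 1), (-1, 2), (-2, 2), (-2, 3), (-2, 4), (-2, 5)])
Fold: move[0]->D => DLULUUU (positions: [(0, 0), (0, -1), (-1, -1), (-1, 0), (-2, 0), (-2, 1), (-2, 2), (-2, 3)])
Fold: move[5]->R => DLULURU (positions: [(0, 0), (0, -1), (-1, -1), (-1, 0), (-2, 0), (-2, 1), (-1, 1), (-1, 2)])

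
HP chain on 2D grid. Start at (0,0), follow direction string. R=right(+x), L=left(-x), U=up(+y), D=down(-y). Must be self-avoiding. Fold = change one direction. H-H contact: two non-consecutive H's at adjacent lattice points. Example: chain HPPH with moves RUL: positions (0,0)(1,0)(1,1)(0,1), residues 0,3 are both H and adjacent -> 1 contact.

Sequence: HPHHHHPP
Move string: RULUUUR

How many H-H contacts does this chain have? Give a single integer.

Positions: [(0, 0), (1, 0), (1, 1), (0, 1), (0, 2), (0, 3), (0, 4), (1, 4)]
H-H contact: residue 0 @(0,0) - residue 3 @(0, 1)

Answer: 1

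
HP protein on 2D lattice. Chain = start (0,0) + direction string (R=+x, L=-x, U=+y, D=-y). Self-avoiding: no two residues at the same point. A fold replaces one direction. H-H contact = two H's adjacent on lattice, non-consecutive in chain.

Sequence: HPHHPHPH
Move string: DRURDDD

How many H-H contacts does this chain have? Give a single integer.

Positions: [(0, 0), (0, -1), (1, -1), (1, 0), (2, 0), (2, -1), (2, -2), (2, -3)]
H-H contact: residue 0 @(0,0) - residue 3 @(1, 0)
H-H contact: residue 2 @(1,-1) - residue 5 @(2, -1)

Answer: 2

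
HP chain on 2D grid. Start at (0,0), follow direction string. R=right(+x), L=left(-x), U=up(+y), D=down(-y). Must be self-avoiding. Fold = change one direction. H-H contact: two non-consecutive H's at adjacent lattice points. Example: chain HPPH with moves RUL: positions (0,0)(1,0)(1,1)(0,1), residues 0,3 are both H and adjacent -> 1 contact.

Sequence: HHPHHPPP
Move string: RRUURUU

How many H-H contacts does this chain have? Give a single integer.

Positions: [(0, 0), (1, 0), (2, 0), (2, 1), (2, 2), (3, 2), (3, 3), (3, 4)]
No H-H contacts found.

Answer: 0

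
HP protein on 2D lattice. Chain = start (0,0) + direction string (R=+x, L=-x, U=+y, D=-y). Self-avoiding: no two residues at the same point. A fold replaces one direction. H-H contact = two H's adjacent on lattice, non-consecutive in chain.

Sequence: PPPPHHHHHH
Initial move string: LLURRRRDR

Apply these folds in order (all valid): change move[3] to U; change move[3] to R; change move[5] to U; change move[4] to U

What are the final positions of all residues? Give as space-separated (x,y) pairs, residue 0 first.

Answer: (0,0) (-1,0) (-2,0) (-2,1) (-1,1) (-1,2) (-1,3) (0,3) (0,2) (1,2)

Derivation:
Initial moves: LLURRRRDR
Fold: move[3]->U => LLUURRRDR (positions: [(0, 0), (-1, 0), (-2, 0), (-2, 1), (-2, 2), (-1, 2), (0, 2), (1, 2), (1, 1), (2, 1)])
Fold: move[3]->R => LLURRRRDR (positions: [(0, 0), (-1, 0), (-2, 0), (-2, 1), (-1, 1), (0, 1), (1, 1), (2, 1), (2, 0), (3, 0)])
Fold: move[5]->U => LLURRURDR (positions: [(0, 0), (-1, 0), (-2, 0), (-2, 1), (-1, 1), (0, 1), (0, 2), (1, 2), (1, 1), (2, 1)])
Fold: move[4]->U => LLURUURDR (positions: [(0, 0), (-1, 0), (-2, 0), (-2, 1), (-1, 1), (-1, 2), (-1, 3), (0, 3), (0, 2), (1, 2)])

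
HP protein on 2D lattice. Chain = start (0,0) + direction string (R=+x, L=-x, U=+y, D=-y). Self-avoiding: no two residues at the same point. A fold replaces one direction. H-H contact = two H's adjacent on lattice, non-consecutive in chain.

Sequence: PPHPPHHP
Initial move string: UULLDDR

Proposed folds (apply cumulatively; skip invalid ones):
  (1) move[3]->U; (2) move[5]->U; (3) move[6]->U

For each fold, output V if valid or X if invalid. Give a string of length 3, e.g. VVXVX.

Answer: XXX

Derivation:
Initial: UULLDDR -> [(0, 0), (0, 1), (0, 2), (-1, 2), (-2, 2), (-2, 1), (-2, 0), (-1, 0)]
Fold 1: move[3]->U => UULUDDR INVALID (collision), skipped
Fold 2: move[5]->U => UULLDUR INVALID (collision), skipped
Fold 3: move[6]->U => UULLDDU INVALID (collision), skipped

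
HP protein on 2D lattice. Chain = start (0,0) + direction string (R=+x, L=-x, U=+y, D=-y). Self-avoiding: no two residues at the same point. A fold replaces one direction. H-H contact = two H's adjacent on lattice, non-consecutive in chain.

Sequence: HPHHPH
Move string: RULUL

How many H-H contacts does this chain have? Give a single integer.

Positions: [(0, 0), (1, 0), (1, 1), (0, 1), (0, 2), (-1, 2)]
H-H contact: residue 0 @(0,0) - residue 3 @(0, 1)

Answer: 1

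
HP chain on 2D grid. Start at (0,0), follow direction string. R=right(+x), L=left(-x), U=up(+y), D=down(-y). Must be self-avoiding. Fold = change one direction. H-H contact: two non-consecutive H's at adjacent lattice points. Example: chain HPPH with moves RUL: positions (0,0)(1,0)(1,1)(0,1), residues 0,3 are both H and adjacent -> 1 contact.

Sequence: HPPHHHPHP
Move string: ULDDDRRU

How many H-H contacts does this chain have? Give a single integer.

Answer: 1

Derivation:
Positions: [(0, 0), (0, 1), (-1, 1), (-1, 0), (-1, -1), (-1, -2), (0, -2), (1, -2), (1, -1)]
H-H contact: residue 0 @(0,0) - residue 3 @(-1, 0)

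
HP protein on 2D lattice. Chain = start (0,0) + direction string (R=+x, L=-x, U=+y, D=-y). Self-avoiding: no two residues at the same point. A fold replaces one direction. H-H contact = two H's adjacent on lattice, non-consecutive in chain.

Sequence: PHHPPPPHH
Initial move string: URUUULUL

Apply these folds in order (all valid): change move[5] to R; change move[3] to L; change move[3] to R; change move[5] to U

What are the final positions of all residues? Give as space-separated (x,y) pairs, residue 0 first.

Answer: (0,0) (0,1) (1,1) (1,2) (2,2) (2,3) (2,4) (2,5) (1,5)

Derivation:
Initial moves: URUUULUL
Fold: move[5]->R => URUUURUL (positions: [(0, 0), (0, 1), (1, 1), (1, 2), (1, 3), (1, 4), (2, 4), (2, 5), (1, 5)])
Fold: move[3]->L => URULURUL (positions: [(0, 0), (0, 1), (1, 1), (1, 2), (0, 2), (0, 3), (1, 3), (1, 4), (0, 4)])
Fold: move[3]->R => URURURUL (positions: [(0, 0), (0, 1), (1, 1), (1, 2), (2, 2), (2, 3), (3, 3), (3, 4), (2, 4)])
Fold: move[5]->U => URURUUUL (positions: [(0, 0), (0, 1), (1, 1), (1, 2), (2, 2), (2, 3), (2, 4), (2, 5), (1, 5)])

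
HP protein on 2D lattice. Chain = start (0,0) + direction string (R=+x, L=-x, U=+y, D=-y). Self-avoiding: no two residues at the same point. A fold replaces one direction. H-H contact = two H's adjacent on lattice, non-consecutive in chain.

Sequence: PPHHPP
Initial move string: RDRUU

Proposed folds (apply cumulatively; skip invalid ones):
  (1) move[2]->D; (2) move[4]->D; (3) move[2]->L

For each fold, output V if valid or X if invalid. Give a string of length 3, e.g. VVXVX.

Answer: XXX

Derivation:
Initial: RDRUU -> [(0, 0), (1, 0), (1, -1), (2, -1), (2, 0), (2, 1)]
Fold 1: move[2]->D => RDDUU INVALID (collision), skipped
Fold 2: move[4]->D => RDRUD INVALID (collision), skipped
Fold 3: move[2]->L => RDLUU INVALID (collision), skipped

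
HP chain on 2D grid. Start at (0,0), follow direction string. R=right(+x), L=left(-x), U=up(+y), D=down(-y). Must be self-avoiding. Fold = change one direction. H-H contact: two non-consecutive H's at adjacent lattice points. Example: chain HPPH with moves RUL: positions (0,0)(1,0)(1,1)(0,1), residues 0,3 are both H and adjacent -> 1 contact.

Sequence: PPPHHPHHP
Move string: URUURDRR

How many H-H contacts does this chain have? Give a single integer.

Positions: [(0, 0), (0, 1), (1, 1), (1, 2), (1, 3), (2, 3), (2, 2), (3, 2), (4, 2)]
H-H contact: residue 3 @(1,2) - residue 6 @(2, 2)

Answer: 1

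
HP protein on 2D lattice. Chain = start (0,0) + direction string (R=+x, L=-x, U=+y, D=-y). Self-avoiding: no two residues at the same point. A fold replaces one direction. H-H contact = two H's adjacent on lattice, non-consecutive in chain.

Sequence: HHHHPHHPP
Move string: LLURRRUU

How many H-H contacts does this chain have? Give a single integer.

Answer: 1

Derivation:
Positions: [(0, 0), (-1, 0), (-2, 0), (-2, 1), (-1, 1), (0, 1), (1, 1), (1, 2), (1, 3)]
H-H contact: residue 0 @(0,0) - residue 5 @(0, 1)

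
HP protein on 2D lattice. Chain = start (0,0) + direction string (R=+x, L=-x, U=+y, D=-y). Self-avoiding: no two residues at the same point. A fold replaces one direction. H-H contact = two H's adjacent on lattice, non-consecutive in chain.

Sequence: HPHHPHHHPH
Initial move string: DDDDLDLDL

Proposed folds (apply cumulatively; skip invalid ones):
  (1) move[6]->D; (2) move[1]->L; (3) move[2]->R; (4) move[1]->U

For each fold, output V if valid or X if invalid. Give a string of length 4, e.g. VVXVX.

Initial: DDDDLDLDL -> [(0, 0), (0, -1), (0, -2), (0, -3), (0, -4), (-1, -4), (-1, -5), (-2, -5), (-2, -6), (-3, -6)]
Fold 1: move[6]->D => DDDDLDDDL VALID
Fold 2: move[1]->L => DLDDLDDDL VALID
Fold 3: move[2]->R => DLRDLDDDL INVALID (collision), skipped
Fold 4: move[1]->U => DUDDLDDDL INVALID (collision), skipped

Answer: VVXX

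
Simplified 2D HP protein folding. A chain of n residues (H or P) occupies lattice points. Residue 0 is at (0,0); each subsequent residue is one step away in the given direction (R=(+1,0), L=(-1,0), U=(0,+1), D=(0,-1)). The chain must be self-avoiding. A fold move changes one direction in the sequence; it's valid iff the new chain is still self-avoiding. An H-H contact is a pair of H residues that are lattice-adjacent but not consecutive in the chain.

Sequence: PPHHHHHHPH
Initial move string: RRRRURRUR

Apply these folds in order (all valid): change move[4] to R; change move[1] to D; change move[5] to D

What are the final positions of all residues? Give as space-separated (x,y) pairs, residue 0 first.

Initial moves: RRRRURRUR
Fold: move[4]->R => RRRRRRRUR (positions: [(0, 0), (1, 0), (2, 0), (3, 0), (4, 0), (5, 0), (6, 0), (7, 0), (7, 1), (8, 1)])
Fold: move[1]->D => RDRRRRRUR (positions: [(0, 0), (1, 0), (1, -1), (2, -1), (3, -1), (4, -1), (5, -1), (6, -1), (6, 0), (7, 0)])
Fold: move[5]->D => RDRRRDRUR (positions: [(0, 0), (1, 0), (1, -1), (2, -1), (3, -1), (4, -1), (4, -2), (5, -2), (5, -1), (6, -1)])

Answer: (0,0) (1,0) (1,-1) (2,-1) (3,-1) (4,-1) (4,-2) (5,-2) (5,-1) (6,-1)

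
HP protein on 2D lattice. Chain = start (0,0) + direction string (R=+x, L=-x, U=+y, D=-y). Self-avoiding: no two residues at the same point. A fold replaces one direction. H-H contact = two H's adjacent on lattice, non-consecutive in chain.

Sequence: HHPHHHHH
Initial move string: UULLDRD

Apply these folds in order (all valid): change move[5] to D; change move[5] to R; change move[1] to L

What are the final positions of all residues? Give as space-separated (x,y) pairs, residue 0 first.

Answer: (0,0) (0,1) (-1,1) (-2,1) (-3,1) (-3,0) (-2,0) (-2,-1)

Derivation:
Initial moves: UULLDRD
Fold: move[5]->D => UULLDDD (positions: [(0, 0), (0, 1), (0, 2), (-1, 2), (-2, 2), (-2, 1), (-2, 0), (-2, -1)])
Fold: move[5]->R => UULLDRD (positions: [(0, 0), (0, 1), (0, 2), (-1, 2), (-2, 2), (-2, 1), (-1, 1), (-1, 0)])
Fold: move[1]->L => ULLLDRD (positions: [(0, 0), (0, 1), (-1, 1), (-2, 1), (-3, 1), (-3, 0), (-2, 0), (-2, -1)])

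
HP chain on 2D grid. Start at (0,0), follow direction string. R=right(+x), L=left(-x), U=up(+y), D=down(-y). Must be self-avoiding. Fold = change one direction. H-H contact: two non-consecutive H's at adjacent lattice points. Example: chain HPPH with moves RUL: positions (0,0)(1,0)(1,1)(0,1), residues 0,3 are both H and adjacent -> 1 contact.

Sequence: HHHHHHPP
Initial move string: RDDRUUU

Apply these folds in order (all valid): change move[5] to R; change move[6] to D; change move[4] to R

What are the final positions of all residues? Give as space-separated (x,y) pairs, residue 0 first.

Initial moves: RDDRUUU
Fold: move[5]->R => RDDRURU (positions: [(0, 0), (1, 0), (1, -1), (1, -2), (2, -2), (2, -1), (3, -1), (3, 0)])
Fold: move[6]->D => RDDRURD (positions: [(0, 0), (1, 0), (1, -1), (1, -2), (2, -2), (2, -1), (3, -1), (3, -2)])
Fold: move[4]->R => RDDRRRD (positions: [(0, 0), (1, 0), (1, -1), (1, -2), (2, -2), (3, -2), (4, -2), (4, -3)])

Answer: (0,0) (1,0) (1,-1) (1,-2) (2,-2) (3,-2) (4,-2) (4,-3)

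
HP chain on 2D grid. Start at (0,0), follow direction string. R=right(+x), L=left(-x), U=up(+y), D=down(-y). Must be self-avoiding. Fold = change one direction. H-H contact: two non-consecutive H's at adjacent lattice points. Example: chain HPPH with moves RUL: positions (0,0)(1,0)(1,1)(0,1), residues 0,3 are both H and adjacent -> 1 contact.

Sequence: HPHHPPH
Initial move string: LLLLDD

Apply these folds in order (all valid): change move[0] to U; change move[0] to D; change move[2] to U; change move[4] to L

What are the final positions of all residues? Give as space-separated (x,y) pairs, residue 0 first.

Initial moves: LLLLDD
Fold: move[0]->U => ULLLDD (positions: [(0, 0), (0, 1), (-1, 1), (-2, 1), (-3, 1), (-3, 0), (-3, -1)])
Fold: move[0]->D => DLLLDD (positions: [(0, 0), (0, -1), (-1, -1), (-2, -1), (-3, -1), (-3, -2), (-3, -3)])
Fold: move[2]->U => DLULDD (positions: [(0, 0), (0, -1), (-1, -1), (-1, 0), (-2, 0), (-2, -1), (-2, -2)])
Fold: move[4]->L => DLULLD (positions: [(0, 0), (0, -1), (-1, -1), (-1, 0), (-2, 0), (-3, 0), (-3, -1)])

Answer: (0,0) (0,-1) (-1,-1) (-1,0) (-2,0) (-3,0) (-3,-1)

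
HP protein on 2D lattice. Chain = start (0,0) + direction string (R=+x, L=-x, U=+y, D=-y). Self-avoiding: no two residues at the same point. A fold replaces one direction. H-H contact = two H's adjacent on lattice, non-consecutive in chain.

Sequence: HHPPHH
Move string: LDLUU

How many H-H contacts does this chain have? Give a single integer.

Answer: 1

Derivation:
Positions: [(0, 0), (-1, 0), (-1, -1), (-2, -1), (-2, 0), (-2, 1)]
H-H contact: residue 1 @(-1,0) - residue 4 @(-2, 0)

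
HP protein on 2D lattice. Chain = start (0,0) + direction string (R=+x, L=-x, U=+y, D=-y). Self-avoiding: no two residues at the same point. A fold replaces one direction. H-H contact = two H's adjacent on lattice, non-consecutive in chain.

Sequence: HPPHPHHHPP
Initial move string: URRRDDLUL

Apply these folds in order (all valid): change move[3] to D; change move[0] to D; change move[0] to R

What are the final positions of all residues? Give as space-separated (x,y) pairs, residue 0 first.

Initial moves: URRRDDLUL
Fold: move[3]->D => URRDDDLUL (positions: [(0, 0), (0, 1), (1, 1), (2, 1), (2, 0), (2, -1), (2, -2), (1, -2), (1, -1), (0, -1)])
Fold: move[0]->D => DRRDDDLUL (positions: [(0, 0), (0, -1), (1, -1), (2, -1), (2, -2), (2, -3), (2, -4), (1, -4), (1, -3), (0, -3)])
Fold: move[0]->R => RRRDDDLUL (positions: [(0, 0), (1, 0), (2, 0), (3, 0), (3, -1), (3, -2), (3, -3), (2, -3), (2, -2), (1, -2)])

Answer: (0,0) (1,0) (2,0) (3,0) (3,-1) (3,-2) (3,-3) (2,-3) (2,-2) (1,-2)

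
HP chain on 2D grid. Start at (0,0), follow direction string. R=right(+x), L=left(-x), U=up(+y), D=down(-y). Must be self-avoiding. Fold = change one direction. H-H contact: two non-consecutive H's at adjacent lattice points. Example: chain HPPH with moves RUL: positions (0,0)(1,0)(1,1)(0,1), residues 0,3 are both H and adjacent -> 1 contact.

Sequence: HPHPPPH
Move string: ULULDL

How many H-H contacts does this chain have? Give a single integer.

Answer: 0

Derivation:
Positions: [(0, 0), (0, 1), (-1, 1), (-1, 2), (-2, 2), (-2, 1), (-3, 1)]
No H-H contacts found.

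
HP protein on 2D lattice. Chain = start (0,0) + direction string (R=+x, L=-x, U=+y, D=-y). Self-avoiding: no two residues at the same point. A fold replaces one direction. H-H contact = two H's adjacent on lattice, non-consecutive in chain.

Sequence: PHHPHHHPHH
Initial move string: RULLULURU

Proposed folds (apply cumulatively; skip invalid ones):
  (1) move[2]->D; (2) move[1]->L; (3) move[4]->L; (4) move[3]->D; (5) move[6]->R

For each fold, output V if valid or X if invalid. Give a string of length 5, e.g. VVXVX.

Answer: XXVXX

Derivation:
Initial: RULLULURU -> [(0, 0), (1, 0), (1, 1), (0, 1), (-1, 1), (-1, 2), (-2, 2), (-2, 3), (-1, 3), (-1, 4)]
Fold 1: move[2]->D => RUDLULURU INVALID (collision), skipped
Fold 2: move[1]->L => RLLLULURU INVALID (collision), skipped
Fold 3: move[4]->L => RULLLLURU VALID
Fold 4: move[3]->D => RULDLLURU INVALID (collision), skipped
Fold 5: move[6]->R => RULLLLRRU INVALID (collision), skipped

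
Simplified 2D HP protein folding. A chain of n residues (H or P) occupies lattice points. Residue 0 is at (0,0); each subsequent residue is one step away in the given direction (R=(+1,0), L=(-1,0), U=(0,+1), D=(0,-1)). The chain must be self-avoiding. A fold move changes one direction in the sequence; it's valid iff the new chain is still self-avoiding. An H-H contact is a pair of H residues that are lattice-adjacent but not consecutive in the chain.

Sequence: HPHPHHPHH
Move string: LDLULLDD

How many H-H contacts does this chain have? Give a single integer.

Answer: 0

Derivation:
Positions: [(0, 0), (-1, 0), (-1, -1), (-2, -1), (-2, 0), (-3, 0), (-4, 0), (-4, -1), (-4, -2)]
No H-H contacts found.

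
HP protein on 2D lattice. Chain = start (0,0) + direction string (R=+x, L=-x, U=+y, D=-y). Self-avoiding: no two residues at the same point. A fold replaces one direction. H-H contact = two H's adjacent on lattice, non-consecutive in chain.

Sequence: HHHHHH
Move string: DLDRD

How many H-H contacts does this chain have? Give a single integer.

Positions: [(0, 0), (0, -1), (-1, -1), (-1, -2), (0, -2), (0, -3)]
H-H contact: residue 1 @(0,-1) - residue 4 @(0, -2)

Answer: 1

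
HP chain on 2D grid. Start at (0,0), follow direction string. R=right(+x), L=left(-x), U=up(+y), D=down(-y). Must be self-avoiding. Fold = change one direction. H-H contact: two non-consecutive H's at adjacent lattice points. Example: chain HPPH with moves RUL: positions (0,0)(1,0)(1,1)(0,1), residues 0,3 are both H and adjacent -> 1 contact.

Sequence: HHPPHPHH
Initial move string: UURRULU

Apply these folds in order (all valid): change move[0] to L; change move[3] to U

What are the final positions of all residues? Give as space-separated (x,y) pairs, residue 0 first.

Answer: (0,0) (-1,0) (-1,1) (0,1) (0,2) (0,3) (-1,3) (-1,4)

Derivation:
Initial moves: UURRULU
Fold: move[0]->L => LURRULU (positions: [(0, 0), (-1, 0), (-1, 1), (0, 1), (1, 1), (1, 2), (0, 2), (0, 3)])
Fold: move[3]->U => LURUULU (positions: [(0, 0), (-1, 0), (-1, 1), (0, 1), (0, 2), (0, 3), (-1, 3), (-1, 4)])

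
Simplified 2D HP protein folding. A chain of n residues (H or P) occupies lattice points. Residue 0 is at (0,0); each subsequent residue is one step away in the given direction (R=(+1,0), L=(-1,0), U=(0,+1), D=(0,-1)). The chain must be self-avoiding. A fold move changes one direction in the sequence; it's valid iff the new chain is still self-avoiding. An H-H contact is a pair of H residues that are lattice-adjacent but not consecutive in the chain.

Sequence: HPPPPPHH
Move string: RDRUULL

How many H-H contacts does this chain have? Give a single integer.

Positions: [(0, 0), (1, 0), (1, -1), (2, -1), (2, 0), (2, 1), (1, 1), (0, 1)]
H-H contact: residue 0 @(0,0) - residue 7 @(0, 1)

Answer: 1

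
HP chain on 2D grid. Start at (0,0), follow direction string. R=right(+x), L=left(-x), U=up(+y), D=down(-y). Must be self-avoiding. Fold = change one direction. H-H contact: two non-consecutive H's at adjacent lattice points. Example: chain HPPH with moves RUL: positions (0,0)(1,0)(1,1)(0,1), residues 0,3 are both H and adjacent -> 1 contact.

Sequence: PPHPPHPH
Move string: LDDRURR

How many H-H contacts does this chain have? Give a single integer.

Positions: [(0, 0), (-1, 0), (-1, -1), (-1, -2), (0, -2), (0, -1), (1, -1), (2, -1)]
H-H contact: residue 2 @(-1,-1) - residue 5 @(0, -1)

Answer: 1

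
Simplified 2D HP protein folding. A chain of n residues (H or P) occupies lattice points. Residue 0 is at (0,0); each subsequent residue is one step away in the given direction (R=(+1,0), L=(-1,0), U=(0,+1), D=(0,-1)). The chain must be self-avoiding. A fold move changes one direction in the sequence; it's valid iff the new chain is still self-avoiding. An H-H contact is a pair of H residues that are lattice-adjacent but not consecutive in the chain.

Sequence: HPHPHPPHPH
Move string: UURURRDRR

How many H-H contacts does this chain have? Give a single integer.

Positions: [(0, 0), (0, 1), (0, 2), (1, 2), (1, 3), (2, 3), (3, 3), (3, 2), (4, 2), (5, 2)]
No H-H contacts found.

Answer: 0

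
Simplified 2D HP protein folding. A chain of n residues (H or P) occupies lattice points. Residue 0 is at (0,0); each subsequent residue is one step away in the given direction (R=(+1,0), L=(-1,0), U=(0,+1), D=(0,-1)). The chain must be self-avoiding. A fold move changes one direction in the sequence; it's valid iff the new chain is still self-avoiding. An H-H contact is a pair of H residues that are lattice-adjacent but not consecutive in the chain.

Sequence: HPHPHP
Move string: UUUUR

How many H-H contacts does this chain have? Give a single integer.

Answer: 0

Derivation:
Positions: [(0, 0), (0, 1), (0, 2), (0, 3), (0, 4), (1, 4)]
No H-H contacts found.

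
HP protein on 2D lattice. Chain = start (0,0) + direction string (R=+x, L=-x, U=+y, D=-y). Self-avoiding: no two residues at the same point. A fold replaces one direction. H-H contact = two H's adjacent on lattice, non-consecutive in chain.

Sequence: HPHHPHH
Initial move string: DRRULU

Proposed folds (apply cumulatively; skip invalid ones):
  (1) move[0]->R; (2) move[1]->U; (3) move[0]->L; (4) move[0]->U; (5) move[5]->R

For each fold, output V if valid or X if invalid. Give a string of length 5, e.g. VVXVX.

Answer: VVVVX

Derivation:
Initial: DRRULU -> [(0, 0), (0, -1), (1, -1), (2, -1), (2, 0), (1, 0), (1, 1)]
Fold 1: move[0]->R => RRRULU VALID
Fold 2: move[1]->U => RURULU VALID
Fold 3: move[0]->L => LURULU VALID
Fold 4: move[0]->U => UURULU VALID
Fold 5: move[5]->R => UURULR INVALID (collision), skipped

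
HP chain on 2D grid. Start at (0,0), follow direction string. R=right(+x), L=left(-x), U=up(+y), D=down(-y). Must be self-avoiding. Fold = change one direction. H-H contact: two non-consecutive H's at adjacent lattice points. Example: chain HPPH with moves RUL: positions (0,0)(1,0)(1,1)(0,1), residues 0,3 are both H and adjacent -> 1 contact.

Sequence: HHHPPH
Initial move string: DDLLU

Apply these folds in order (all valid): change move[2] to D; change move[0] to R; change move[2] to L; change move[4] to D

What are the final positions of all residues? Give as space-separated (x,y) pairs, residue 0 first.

Initial moves: DDLLU
Fold: move[2]->D => DDDLU (positions: [(0, 0), (0, -1), (0, -2), (0, -3), (-1, -3), (-1, -2)])
Fold: move[0]->R => RDDLU (positions: [(0, 0), (1, 0), (1, -1), (1, -2), (0, -2), (0, -1)])
Fold: move[2]->L => RDLLU (positions: [(0, 0), (1, 0), (1, -1), (0, -1), (-1, -1), (-1, 0)])
Fold: move[4]->D => RDLLD (positions: [(0, 0), (1, 0), (1, -1), (0, -1), (-1, -1), (-1, -2)])

Answer: (0,0) (1,0) (1,-1) (0,-1) (-1,-1) (-1,-2)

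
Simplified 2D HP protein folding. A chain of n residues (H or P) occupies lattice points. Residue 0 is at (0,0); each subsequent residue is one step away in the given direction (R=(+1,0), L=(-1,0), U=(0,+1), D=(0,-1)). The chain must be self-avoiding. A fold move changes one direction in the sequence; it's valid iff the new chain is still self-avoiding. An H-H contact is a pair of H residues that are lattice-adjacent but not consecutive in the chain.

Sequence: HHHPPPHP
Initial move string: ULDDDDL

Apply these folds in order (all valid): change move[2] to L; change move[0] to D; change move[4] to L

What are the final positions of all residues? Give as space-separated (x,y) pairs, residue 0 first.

Answer: (0,0) (0,-1) (-1,-1) (-2,-1) (-2,-2) (-3,-2) (-3,-3) (-4,-3)

Derivation:
Initial moves: ULDDDDL
Fold: move[2]->L => ULLDDDL (positions: [(0, 0), (0, 1), (-1, 1), (-2, 1), (-2, 0), (-2, -1), (-2, -2), (-3, -2)])
Fold: move[0]->D => DLLDDDL (positions: [(0, 0), (0, -1), (-1, -1), (-2, -1), (-2, -2), (-2, -3), (-2, -4), (-3, -4)])
Fold: move[4]->L => DLLDLDL (positions: [(0, 0), (0, -1), (-1, -1), (-2, -1), (-2, -2), (-3, -2), (-3, -3), (-4, -3)])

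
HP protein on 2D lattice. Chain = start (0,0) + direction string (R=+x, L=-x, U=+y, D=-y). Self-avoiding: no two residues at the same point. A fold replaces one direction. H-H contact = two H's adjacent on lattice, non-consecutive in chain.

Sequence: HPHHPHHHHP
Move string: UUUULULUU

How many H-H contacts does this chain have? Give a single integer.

Answer: 0

Derivation:
Positions: [(0, 0), (0, 1), (0, 2), (0, 3), (0, 4), (-1, 4), (-1, 5), (-2, 5), (-2, 6), (-2, 7)]
No H-H contacts found.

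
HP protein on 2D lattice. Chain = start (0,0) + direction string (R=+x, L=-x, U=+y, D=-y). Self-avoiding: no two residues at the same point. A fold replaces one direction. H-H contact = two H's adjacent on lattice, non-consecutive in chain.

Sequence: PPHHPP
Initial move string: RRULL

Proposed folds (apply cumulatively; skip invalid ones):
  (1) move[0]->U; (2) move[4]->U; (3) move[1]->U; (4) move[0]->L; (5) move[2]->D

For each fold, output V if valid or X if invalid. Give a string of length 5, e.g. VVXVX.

Answer: VVVVX

Derivation:
Initial: RRULL -> [(0, 0), (1, 0), (2, 0), (2, 1), (1, 1), (0, 1)]
Fold 1: move[0]->U => URULL VALID
Fold 2: move[4]->U => URULU VALID
Fold 3: move[1]->U => UUULU VALID
Fold 4: move[0]->L => LUULU VALID
Fold 5: move[2]->D => LUDLU INVALID (collision), skipped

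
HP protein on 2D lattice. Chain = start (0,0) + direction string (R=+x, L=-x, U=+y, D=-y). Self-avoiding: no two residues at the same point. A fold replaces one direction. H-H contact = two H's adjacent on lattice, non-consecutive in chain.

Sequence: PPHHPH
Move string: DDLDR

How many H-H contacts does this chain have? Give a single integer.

Positions: [(0, 0), (0, -1), (0, -2), (-1, -2), (-1, -3), (0, -3)]
H-H contact: residue 2 @(0,-2) - residue 5 @(0, -3)

Answer: 1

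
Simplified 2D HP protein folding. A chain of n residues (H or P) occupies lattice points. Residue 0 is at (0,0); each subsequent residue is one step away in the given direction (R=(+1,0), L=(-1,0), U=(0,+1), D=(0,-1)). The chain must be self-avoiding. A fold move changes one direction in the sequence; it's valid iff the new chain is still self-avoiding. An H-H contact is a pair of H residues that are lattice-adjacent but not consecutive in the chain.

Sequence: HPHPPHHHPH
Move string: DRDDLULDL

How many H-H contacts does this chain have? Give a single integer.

Answer: 0

Derivation:
Positions: [(0, 0), (0, -1), (1, -1), (1, -2), (1, -3), (0, -3), (0, -2), (-1, -2), (-1, -3), (-2, -3)]
No H-H contacts found.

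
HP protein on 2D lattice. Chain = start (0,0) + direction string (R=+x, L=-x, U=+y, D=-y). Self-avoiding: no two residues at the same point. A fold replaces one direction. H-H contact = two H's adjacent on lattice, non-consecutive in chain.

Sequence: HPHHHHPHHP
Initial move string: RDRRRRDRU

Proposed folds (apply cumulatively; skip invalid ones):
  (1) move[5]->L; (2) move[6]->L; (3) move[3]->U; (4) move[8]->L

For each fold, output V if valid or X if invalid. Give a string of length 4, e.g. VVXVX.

Answer: XXVX

Derivation:
Initial: RDRRRRDRU -> [(0, 0), (1, 0), (1, -1), (2, -1), (3, -1), (4, -1), (5, -1), (5, -2), (6, -2), (6, -1)]
Fold 1: move[5]->L => RDRRRLDRU INVALID (collision), skipped
Fold 2: move[6]->L => RDRRRRLRU INVALID (collision), skipped
Fold 3: move[3]->U => RDRURRDRU VALID
Fold 4: move[8]->L => RDRURRDRL INVALID (collision), skipped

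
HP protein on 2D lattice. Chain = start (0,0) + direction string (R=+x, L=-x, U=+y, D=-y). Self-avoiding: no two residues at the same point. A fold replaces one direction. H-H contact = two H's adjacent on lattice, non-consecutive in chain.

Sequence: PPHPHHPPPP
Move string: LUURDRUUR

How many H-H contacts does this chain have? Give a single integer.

Positions: [(0, 0), (-1, 0), (-1, 1), (-1, 2), (0, 2), (0, 1), (1, 1), (1, 2), (1, 3), (2, 3)]
H-H contact: residue 2 @(-1,1) - residue 5 @(0, 1)

Answer: 1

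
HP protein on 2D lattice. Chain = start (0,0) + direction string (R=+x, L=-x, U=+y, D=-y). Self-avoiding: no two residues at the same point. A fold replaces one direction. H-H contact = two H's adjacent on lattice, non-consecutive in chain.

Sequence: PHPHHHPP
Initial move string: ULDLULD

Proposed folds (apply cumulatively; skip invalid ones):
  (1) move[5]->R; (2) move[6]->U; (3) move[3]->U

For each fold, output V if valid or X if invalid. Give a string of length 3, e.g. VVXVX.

Answer: XVX

Derivation:
Initial: ULDLULD -> [(0, 0), (0, 1), (-1, 1), (-1, 0), (-2, 0), (-2, 1), (-3, 1), (-3, 0)]
Fold 1: move[5]->R => ULDLURD INVALID (collision), skipped
Fold 2: move[6]->U => ULDLULU VALID
Fold 3: move[3]->U => ULDUULU INVALID (collision), skipped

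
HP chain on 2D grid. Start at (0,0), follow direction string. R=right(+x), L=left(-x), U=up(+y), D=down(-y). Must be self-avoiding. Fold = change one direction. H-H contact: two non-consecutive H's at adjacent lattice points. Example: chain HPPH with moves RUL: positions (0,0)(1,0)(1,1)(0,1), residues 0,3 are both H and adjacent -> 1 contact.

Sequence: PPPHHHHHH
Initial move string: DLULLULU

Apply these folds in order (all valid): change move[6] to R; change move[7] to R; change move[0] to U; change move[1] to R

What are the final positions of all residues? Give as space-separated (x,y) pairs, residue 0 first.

Answer: (0,0) (0,1) (1,1) (1,2) (0,2) (-1,2) (-1,3) (0,3) (1,3)

Derivation:
Initial moves: DLULLULU
Fold: move[6]->R => DLULLURU (positions: [(0, 0), (0, -1), (-1, -1), (-1, 0), (-2, 0), (-3, 0), (-3, 1), (-2, 1), (-2, 2)])
Fold: move[7]->R => DLULLURR (positions: [(0, 0), (0, -1), (-1, -1), (-1, 0), (-2, 0), (-3, 0), (-3, 1), (-2, 1), (-1, 1)])
Fold: move[0]->U => ULULLURR (positions: [(0, 0), (0, 1), (-1, 1), (-1, 2), (-2, 2), (-3, 2), (-3, 3), (-2, 3), (-1, 3)])
Fold: move[1]->R => URULLURR (positions: [(0, 0), (0, 1), (1, 1), (1, 2), (0, 2), (-1, 2), (-1, 3), (0, 3), (1, 3)])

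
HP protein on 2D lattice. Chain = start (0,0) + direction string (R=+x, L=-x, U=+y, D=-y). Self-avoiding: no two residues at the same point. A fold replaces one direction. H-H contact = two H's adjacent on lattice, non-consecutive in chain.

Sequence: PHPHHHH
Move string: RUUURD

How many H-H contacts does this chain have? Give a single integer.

Answer: 1

Derivation:
Positions: [(0, 0), (1, 0), (1, 1), (1, 2), (1, 3), (2, 3), (2, 2)]
H-H contact: residue 3 @(1,2) - residue 6 @(2, 2)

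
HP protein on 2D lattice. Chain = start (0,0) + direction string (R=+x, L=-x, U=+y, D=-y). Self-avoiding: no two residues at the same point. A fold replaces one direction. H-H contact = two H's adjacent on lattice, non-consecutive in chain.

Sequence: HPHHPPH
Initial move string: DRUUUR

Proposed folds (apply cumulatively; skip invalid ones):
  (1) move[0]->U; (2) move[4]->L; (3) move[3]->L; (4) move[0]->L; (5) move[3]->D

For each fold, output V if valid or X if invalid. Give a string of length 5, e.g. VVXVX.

Initial: DRUUUR -> [(0, 0), (0, -1), (1, -1), (1, 0), (1, 1), (1, 2), (2, 2)]
Fold 1: move[0]->U => URUUUR VALID
Fold 2: move[4]->L => URUULR INVALID (collision), skipped
Fold 3: move[3]->L => URULUR VALID
Fold 4: move[0]->L => LRULUR INVALID (collision), skipped
Fold 5: move[3]->D => URUDUR INVALID (collision), skipped

Answer: VXVXX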